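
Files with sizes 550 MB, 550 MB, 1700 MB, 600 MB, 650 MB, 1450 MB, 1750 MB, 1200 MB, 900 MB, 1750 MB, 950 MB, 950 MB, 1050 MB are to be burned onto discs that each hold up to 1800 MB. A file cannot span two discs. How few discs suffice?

9

Total = 1750 + 1750 + 1700 + 1450 + 1200 + 1050 + 950 + 950 + 900 + 650 + 600 + 550 + 550 = 14050 MB.
Lower bound: ⌈14050/1800⌉ = 8 discs.
A packing using 9 discs:
  disc 1: 1750 = 1750
  disc 2: 1750 = 1750
  disc 3: 1700 = 1700
  disc 4: 1450 = 1450
  disc 5: 1200 + 600 = 1800
  disc 6: 1050 + 650 = 1700
  disc 7: 950 + 550 = 1500
  disc 8: 950 + 550 = 1500
  disc 9: 900 = 900
No arrangement into 8 discs stays within capacity, so 9 is optimal.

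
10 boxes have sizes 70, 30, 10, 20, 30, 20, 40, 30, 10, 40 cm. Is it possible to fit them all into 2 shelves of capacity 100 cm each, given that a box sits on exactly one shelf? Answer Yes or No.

No

Total = 300 cm; ⌈300/100⌉ = 3.
At least 3 shelves are required, but only 2 are allowed.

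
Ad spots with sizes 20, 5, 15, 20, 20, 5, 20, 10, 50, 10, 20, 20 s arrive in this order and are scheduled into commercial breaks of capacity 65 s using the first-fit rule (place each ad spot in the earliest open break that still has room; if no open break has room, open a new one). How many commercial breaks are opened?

4

  20 → break 1 (new)  [load 20/65]
  5 → break 1  [load 25/65]
  15 → break 1  [load 40/65]
  20 → break 1  [load 60/65]
  20 → break 2 (new)  [load 20/65]
  5 → break 1  [load 65/65]
  20 → break 2  [load 40/65]
  10 → break 2  [load 50/65]
  50 → break 3 (new)  [load 50/65]
  10 → break 2  [load 60/65]
  20 → break 4 (new)  [load 20/65]
  20 → break 4  [load 40/65]
4 commercial breaks opened.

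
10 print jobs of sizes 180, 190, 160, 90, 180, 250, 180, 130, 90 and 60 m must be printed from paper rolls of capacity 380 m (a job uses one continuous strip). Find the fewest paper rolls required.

Total = 250 + 190 + 180 + 180 + 180 + 160 + 130 + 90 + 90 + 60 = 1510 m.
Lower bound: ⌈1510/380⌉ = 4 paper rolls.
A packing using 5 paper rolls:
  roll 1: 250 + 130 = 380
  roll 2: 190 + 180 = 370
  roll 3: 180 + 180 = 360
  roll 4: 160 + 90 + 90 = 340
  roll 5: 60 = 60
No arrangement into 4 paper rolls stays within capacity, so 5 is optimal.

5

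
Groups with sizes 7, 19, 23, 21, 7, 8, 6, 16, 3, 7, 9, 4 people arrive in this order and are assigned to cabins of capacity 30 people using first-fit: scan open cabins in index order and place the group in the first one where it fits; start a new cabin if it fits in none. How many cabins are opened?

5

  7 → cabin 1 (new)  [load 7/30]
  19 → cabin 1  [load 26/30]
  23 → cabin 2 (new)  [load 23/30]
  21 → cabin 3 (new)  [load 21/30]
  7 → cabin 2  [load 30/30]
  8 → cabin 3  [load 29/30]
  6 → cabin 4 (new)  [load 6/30]
  16 → cabin 4  [load 22/30]
  3 → cabin 1  [load 29/30]
  7 → cabin 4  [load 29/30]
  9 → cabin 5 (new)  [load 9/30]
  4 → cabin 5  [load 13/30]
5 cabins opened.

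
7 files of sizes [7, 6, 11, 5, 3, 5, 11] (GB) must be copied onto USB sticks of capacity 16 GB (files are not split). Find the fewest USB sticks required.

Total = 11 + 11 + 7 + 6 + 5 + 5 + 3 = 48 GB.
Lower bound: ⌈48/16⌉ = 3 USB sticks.
A packing using 3 USB sticks:
  USB stick 1: 11 + 5 = 16
  USB stick 2: 11 + 5 = 16
  USB stick 3: 7 + 6 + 3 = 16
This matches the lower bound, so 3 is optimal.

3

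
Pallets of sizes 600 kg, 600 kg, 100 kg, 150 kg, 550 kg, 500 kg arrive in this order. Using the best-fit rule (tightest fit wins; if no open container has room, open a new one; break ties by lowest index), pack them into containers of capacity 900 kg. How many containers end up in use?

  600 → container 1 (new)  [load 600/900]
  600 → container 2 (new)  [load 600/900]
  100 → container 1  [load 700/900]
  150 → container 1  [load 850/900]
  550 → container 3 (new)  [load 550/900]
  500 → container 4 (new)  [load 500/900]
4 containers opened.

4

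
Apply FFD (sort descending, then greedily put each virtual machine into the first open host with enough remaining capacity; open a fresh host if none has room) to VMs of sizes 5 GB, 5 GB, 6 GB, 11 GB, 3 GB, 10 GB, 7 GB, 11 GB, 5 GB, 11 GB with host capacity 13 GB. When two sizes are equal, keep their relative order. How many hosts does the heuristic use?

Sorted descending: 11, 11, 11, 10, 7, 6, 5, 5, 5, 3.
  11 → host 1 (new)  [load 11/13]
  11 → host 2 (new)  [load 11/13]
  11 → host 3 (new)  [load 11/13]
  10 → host 4 (new)  [load 10/13]
  7 → host 5 (new)  [load 7/13]
  6 → host 5  [load 13/13]
  5 → host 6 (new)  [load 5/13]
  5 → host 6  [load 10/13]
  5 → host 7 (new)  [load 5/13]
  3 → host 4  [load 13/13]
7 hosts opened.

7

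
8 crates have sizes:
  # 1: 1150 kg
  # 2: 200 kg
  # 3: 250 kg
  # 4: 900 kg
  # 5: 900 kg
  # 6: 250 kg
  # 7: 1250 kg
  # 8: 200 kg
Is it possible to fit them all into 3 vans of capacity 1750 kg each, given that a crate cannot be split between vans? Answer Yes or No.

No

Total = 5100 kg; ⌈5100/1750⌉ = 3.
4 crates each exceed half the capacity and cannot share a van, forcing at least 4 vans.
At least 4 vans are required, but only 3 are allowed.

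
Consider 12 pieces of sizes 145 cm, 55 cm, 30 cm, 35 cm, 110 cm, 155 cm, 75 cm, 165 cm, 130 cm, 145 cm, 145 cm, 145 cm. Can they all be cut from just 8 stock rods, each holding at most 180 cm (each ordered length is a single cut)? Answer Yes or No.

Total = 1335 cm; ⌈1335/180⌉ = 8.
The bound of 8 does not rule out 8, but exhaustive search shows no assignment into 8 stock rods of capacity 180 cm exists — the minimum is 9.

No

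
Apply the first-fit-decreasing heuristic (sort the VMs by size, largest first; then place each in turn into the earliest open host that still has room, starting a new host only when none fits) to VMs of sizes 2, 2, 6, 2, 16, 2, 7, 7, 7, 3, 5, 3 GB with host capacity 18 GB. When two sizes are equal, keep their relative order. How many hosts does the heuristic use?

Sorted descending: 16, 7, 7, 7, 6, 5, 3, 3, 2, 2, 2, 2.
  16 → host 1 (new)  [load 16/18]
  7 → host 2 (new)  [load 7/18]
  7 → host 2  [load 14/18]
  7 → host 3 (new)  [load 7/18]
  6 → host 3  [load 13/18]
  5 → host 3  [load 18/18]
  3 → host 2  [load 17/18]
  3 → host 4 (new)  [load 3/18]
  2 → host 1  [load 18/18]
  2 → host 4  [load 5/18]
  2 → host 4  [load 7/18]
  2 → host 4  [load 9/18]
4 hosts opened.

4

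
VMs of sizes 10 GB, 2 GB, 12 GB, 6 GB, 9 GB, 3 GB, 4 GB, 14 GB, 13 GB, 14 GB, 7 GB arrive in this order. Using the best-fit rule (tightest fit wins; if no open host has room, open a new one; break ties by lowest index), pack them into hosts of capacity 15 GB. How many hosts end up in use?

  10 → host 1 (new)  [load 10/15]
  2 → host 1  [load 12/15]
  12 → host 2 (new)  [load 12/15]
  6 → host 3 (new)  [load 6/15]
  9 → host 3  [load 15/15]
  3 → host 1  [load 15/15]
  4 → host 4 (new)  [load 4/15]
  14 → host 5 (new)  [load 14/15]
  13 → host 6 (new)  [load 13/15]
  14 → host 7 (new)  [load 14/15]
  7 → host 4  [load 11/15]
7 hosts opened.

7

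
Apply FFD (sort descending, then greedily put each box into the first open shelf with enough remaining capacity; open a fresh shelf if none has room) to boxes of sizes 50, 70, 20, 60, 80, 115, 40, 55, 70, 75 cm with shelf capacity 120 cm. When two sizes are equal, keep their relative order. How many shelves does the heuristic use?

6

Sorted descending: 115, 80, 75, 70, 70, 60, 55, 50, 40, 20.
  115 → shelf 1 (new)  [load 115/120]
  80 → shelf 2 (new)  [load 80/120]
  75 → shelf 3 (new)  [load 75/120]
  70 → shelf 4 (new)  [load 70/120]
  70 → shelf 5 (new)  [load 70/120]
  60 → shelf 6 (new)  [load 60/120]
  55 → shelf 6  [load 115/120]
  50 → shelf 4  [load 120/120]
  40 → shelf 2  [load 120/120]
  20 → shelf 3  [load 95/120]
6 shelves opened.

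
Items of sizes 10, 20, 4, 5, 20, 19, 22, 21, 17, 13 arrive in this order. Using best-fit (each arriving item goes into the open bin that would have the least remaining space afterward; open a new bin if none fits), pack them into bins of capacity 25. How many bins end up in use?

8

  10 → bin 1 (new)  [load 10/25]
  20 → bin 2 (new)  [load 20/25]
  4 → bin 2  [load 24/25]
  5 → bin 1  [load 15/25]
  20 → bin 3 (new)  [load 20/25]
  19 → bin 4 (new)  [load 19/25]
  22 → bin 5 (new)  [load 22/25]
  21 → bin 6 (new)  [load 21/25]
  17 → bin 7 (new)  [load 17/25]
  13 → bin 8 (new)  [load 13/25]
8 bins opened.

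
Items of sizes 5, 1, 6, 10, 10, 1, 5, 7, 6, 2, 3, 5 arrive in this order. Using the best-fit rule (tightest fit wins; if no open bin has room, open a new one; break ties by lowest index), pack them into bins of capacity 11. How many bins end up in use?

6

  5 → bin 1 (new)  [load 5/11]
  1 → bin 1  [load 6/11]
  6 → bin 2 (new)  [load 6/11]
  10 → bin 3 (new)  [load 10/11]
  10 → bin 4 (new)  [load 10/11]
  1 → bin 3  [load 11/11]
  5 → bin 1  [load 11/11]
  7 → bin 5 (new)  [load 7/11]
  6 → bin 6 (new)  [load 6/11]
  2 → bin 5  [load 9/11]
  3 → bin 2  [load 9/11]
  5 → bin 6  [load 11/11]
6 bins opened.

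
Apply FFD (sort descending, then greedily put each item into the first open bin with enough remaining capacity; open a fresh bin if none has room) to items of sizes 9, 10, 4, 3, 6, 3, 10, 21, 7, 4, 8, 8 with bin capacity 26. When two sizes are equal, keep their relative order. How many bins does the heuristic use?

Sorted descending: 21, 10, 10, 9, 8, 8, 7, 6, 4, 4, 3, 3.
  21 → bin 1 (new)  [load 21/26]
  10 → bin 2 (new)  [load 10/26]
  10 → bin 2  [load 20/26]
  9 → bin 3 (new)  [load 9/26]
  8 → bin 3  [load 17/26]
  8 → bin 3  [load 25/26]
  7 → bin 4 (new)  [load 7/26]
  6 → bin 2  [load 26/26]
  4 → bin 1  [load 25/26]
  4 → bin 4  [load 11/26]
  3 → bin 4  [load 14/26]
  3 → bin 4  [load 17/26]
4 bins opened.

4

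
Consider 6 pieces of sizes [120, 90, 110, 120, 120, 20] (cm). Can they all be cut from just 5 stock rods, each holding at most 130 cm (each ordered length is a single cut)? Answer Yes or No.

Yes

A valid assignment using 5 stock rods:
  stock rod 1: 120 = 120
  stock rod 2: 120 = 120
  stock rod 3: 120 = 120
  stock rod 4: 110 + 20 = 130
  stock rod 5: 90 = 90
Every load is within 130 cm, so 5 stock rods suffice.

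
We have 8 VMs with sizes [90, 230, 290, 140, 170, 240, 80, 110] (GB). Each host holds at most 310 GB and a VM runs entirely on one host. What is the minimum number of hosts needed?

Total = 290 + 240 + 230 + 170 + 140 + 110 + 90 + 80 = 1350 GB.
Lower bound: ⌈1350/310⌉ = 5 hosts.
A packing using 5 hosts:
  host 1: 290 = 290
  host 2: 240 = 240
  host 3: 230 + 80 = 310
  host 4: 170 + 140 = 310
  host 5: 110 + 90 = 200
This matches the lower bound, so 5 is optimal.

5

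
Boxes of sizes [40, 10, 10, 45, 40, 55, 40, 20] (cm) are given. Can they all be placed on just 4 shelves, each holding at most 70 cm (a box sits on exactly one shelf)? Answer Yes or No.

Total = 260 cm; ⌈260/70⌉ = 4.
5 boxes each exceed half the capacity and cannot share a shelf, forcing at least 5 shelves.
At least 5 shelves are required, but only 4 are allowed.

No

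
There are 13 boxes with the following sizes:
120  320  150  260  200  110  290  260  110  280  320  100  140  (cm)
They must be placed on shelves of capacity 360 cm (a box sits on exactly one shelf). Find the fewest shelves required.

9

Total = 320 + 320 + 290 + 280 + 260 + 260 + 200 + 150 + 140 + 120 + 110 + 110 + 100 = 2660 cm.
Lower bound: ⌈2660/360⌉ = 8 shelves.
A packing using 9 shelves:
  shelf 1: 320 = 320
  shelf 2: 320 = 320
  shelf 3: 290 = 290
  shelf 4: 280 = 280
  shelf 5: 260 + 100 = 360
  shelf 6: 260 = 260
  shelf 7: 200 + 150 = 350
  shelf 8: 140 + 120 = 260
  shelf 9: 110 + 110 = 220
No arrangement into 8 shelves stays within capacity, so 9 is optimal.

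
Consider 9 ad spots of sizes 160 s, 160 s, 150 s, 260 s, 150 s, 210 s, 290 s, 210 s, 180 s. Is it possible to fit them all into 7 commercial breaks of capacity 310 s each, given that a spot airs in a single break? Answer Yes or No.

A valid assignment using 7 commercial breaks:
  break 1: 290 = 290
  break 2: 260 = 260
  break 3: 210 = 210
  break 4: 210 = 210
  break 5: 180 = 180
  break 6: 160 + 150 = 310
  break 7: 160 + 150 = 310
Every load is within 310 s, so 7 commercial breaks suffice.

Yes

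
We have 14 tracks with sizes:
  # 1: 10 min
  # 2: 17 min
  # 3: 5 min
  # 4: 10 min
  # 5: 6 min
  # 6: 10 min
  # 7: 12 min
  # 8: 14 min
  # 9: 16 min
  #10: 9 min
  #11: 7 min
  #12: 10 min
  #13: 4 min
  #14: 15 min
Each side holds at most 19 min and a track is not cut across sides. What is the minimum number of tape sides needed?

Total = 17 + 16 + 15 + 14 + 12 + 10 + 10 + 10 + 10 + 9 + 7 + 6 + 5 + 4 = 145 min.
Lower bound: ⌈145/19⌉ = 8 tape sides.
Also, 9 tracks each exceed 19/2 min, and no two of those can share a side, so at least 9 tape sides are needed.
A packing using 9 tape sides:
  side 1: 17 = 17
  side 2: 16 = 16
  side 3: 15 + 4 = 19
  side 4: 14 + 5 = 19
  side 5: 12 + 7 = 19
  side 6: 10 + 9 = 19
  side 7: 10 + 6 = 16
  side 8: 10 = 10
  side 9: 10 = 10
This matches the lower bound, so 9 is optimal.

9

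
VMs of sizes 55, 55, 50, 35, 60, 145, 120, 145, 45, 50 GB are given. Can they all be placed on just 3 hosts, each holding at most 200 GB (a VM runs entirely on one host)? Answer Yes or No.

Total = 760 GB; ⌈760/200⌉ = 4.
At least 4 hosts are required, but only 3 are allowed.

No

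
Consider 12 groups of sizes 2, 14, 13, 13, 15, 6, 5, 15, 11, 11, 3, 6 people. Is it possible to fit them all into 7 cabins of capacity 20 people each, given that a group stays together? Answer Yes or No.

A valid assignment using 7 cabins:
  cabin 1: 15 + 5 = 20
  cabin 2: 15 + 3 + 2 = 20
  cabin 3: 14 + 6 = 20
  cabin 4: 13 + 6 = 19
  cabin 5: 13 = 13
  cabin 6: 11 = 11
  cabin 7: 11 = 11
Every load is within 20 people, so 7 cabins suffice.

Yes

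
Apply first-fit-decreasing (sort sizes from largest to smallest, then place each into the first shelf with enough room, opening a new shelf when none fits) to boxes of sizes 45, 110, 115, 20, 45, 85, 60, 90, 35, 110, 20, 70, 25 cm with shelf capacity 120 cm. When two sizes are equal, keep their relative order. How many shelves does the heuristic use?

Sorted descending: 115, 110, 110, 90, 85, 70, 60, 45, 45, 35, 25, 20, 20.
  115 → shelf 1 (new)  [load 115/120]
  110 → shelf 2 (new)  [load 110/120]
  110 → shelf 3 (new)  [load 110/120]
  90 → shelf 4 (new)  [load 90/120]
  85 → shelf 5 (new)  [load 85/120]
  70 → shelf 6 (new)  [load 70/120]
  60 → shelf 7 (new)  [load 60/120]
  45 → shelf 6  [load 115/120]
  45 → shelf 7  [load 105/120]
  35 → shelf 5  [load 120/120]
  25 → shelf 4  [load 115/120]
  20 → shelf 8 (new)  [load 20/120]
  20 → shelf 8  [load 40/120]
8 shelves opened.

8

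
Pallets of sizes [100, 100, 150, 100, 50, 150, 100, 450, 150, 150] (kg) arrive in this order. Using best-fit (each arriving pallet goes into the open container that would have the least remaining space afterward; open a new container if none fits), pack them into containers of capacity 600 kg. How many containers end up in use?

3

  100 → container 1 (new)  [load 100/600]
  100 → container 1  [load 200/600]
  150 → container 1  [load 350/600]
  100 → container 1  [load 450/600]
  50 → container 1  [load 500/600]
  150 → container 2 (new)  [load 150/600]
  100 → container 1  [load 600/600]
  450 → container 2  [load 600/600]
  150 → container 3 (new)  [load 150/600]
  150 → container 3  [load 300/600]
3 containers opened.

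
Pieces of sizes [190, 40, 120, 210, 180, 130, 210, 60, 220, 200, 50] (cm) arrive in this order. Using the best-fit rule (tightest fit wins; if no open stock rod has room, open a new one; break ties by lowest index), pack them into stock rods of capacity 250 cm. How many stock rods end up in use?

  190 → stock rod 1 (new)  [load 190/250]
  40 → stock rod 1  [load 230/250]
  120 → stock rod 2 (new)  [load 120/250]
  210 → stock rod 3 (new)  [load 210/250]
  180 → stock rod 4 (new)  [load 180/250]
  130 → stock rod 2  [load 250/250]
  210 → stock rod 5 (new)  [load 210/250]
  60 → stock rod 4  [load 240/250]
  220 → stock rod 6 (new)  [load 220/250]
  200 → stock rod 7 (new)  [load 200/250]
  50 → stock rod 7  [load 250/250]
7 stock rods opened.

7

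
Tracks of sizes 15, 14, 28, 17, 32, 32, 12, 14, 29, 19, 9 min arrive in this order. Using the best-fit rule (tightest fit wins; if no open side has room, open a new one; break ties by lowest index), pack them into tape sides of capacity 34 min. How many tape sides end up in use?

  15 → side 1 (new)  [load 15/34]
  14 → side 1  [load 29/34]
  28 → side 2 (new)  [load 28/34]
  17 → side 3 (new)  [load 17/34]
  32 → side 4 (new)  [load 32/34]
  32 → side 5 (new)  [load 32/34]
  12 → side 3  [load 29/34]
  14 → side 6 (new)  [load 14/34]
  29 → side 7 (new)  [load 29/34]
  19 → side 6  [load 33/34]
  9 → side 8 (new)  [load 9/34]
8 tape sides opened.

8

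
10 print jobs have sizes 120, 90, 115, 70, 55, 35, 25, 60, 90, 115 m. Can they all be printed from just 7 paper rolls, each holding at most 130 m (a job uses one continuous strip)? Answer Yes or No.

Yes

A valid assignment using 7 paper rolls:
  roll 1: 120 = 120
  roll 2: 115 = 115
  roll 3: 115 = 115
  roll 4: 90 + 35 = 125
  roll 5: 90 + 25 = 115
  roll 6: 70 + 60 = 130
  roll 7: 55 = 55
Every load is within 130 m, so 7 paper rolls suffice.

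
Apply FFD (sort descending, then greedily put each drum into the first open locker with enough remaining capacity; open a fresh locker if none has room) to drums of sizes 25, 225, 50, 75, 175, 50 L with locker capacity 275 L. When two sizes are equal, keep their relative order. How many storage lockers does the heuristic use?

3

Sorted descending: 225, 175, 75, 50, 50, 25.
  225 → locker 1 (new)  [load 225/275]
  175 → locker 2 (new)  [load 175/275]
  75 → locker 2  [load 250/275]
  50 → locker 1  [load 275/275]
  50 → locker 3 (new)  [load 50/275]
  25 → locker 2  [load 275/275]
3 storage lockers opened.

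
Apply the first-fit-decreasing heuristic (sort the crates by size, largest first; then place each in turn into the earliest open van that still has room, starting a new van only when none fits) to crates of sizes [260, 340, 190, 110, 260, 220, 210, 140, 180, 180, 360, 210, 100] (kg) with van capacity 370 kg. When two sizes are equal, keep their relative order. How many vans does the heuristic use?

Sorted descending: 360, 340, 260, 260, 220, 210, 210, 190, 180, 180, 140, 110, 100.
  360 → van 1 (new)  [load 360/370]
  340 → van 2 (new)  [load 340/370]
  260 → van 3 (new)  [load 260/370]
  260 → van 4 (new)  [load 260/370]
  220 → van 5 (new)  [load 220/370]
  210 → van 6 (new)  [load 210/370]
  210 → van 7 (new)  [load 210/370]
  190 → van 8 (new)  [load 190/370]
  180 → van 8  [load 370/370]
  180 → van 9 (new)  [load 180/370]
  140 → van 5  [load 360/370]
  110 → van 3  [load 370/370]
  100 → van 4  [load 360/370]
9 vans opened.

9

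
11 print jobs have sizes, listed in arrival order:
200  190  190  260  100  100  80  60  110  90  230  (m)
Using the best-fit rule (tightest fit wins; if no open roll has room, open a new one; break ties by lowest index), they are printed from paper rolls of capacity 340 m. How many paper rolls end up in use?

5

  200 → roll 1 (new)  [load 200/340]
  190 → roll 2 (new)  [load 190/340]
  190 → roll 3 (new)  [load 190/340]
  260 → roll 4 (new)  [load 260/340]
  100 → roll 1  [load 300/340]
  100 → roll 2  [load 290/340]
  80 → roll 4  [load 340/340]
  60 → roll 3  [load 250/340]
  110 → roll 5 (new)  [load 110/340]
  90 → roll 3  [load 340/340]
  230 → roll 5  [load 340/340]
5 paper rolls opened.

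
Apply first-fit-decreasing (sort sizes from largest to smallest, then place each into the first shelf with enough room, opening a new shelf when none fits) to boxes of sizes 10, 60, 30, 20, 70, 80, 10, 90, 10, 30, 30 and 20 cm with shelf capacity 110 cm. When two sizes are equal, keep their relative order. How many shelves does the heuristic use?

5

Sorted descending: 90, 80, 70, 60, 30, 30, 30, 20, 20, 10, 10, 10.
  90 → shelf 1 (new)  [load 90/110]
  80 → shelf 2 (new)  [load 80/110]
  70 → shelf 3 (new)  [load 70/110]
  60 → shelf 4 (new)  [load 60/110]
  30 → shelf 2  [load 110/110]
  30 → shelf 3  [load 100/110]
  30 → shelf 4  [load 90/110]
  20 → shelf 1  [load 110/110]
  20 → shelf 4  [load 110/110]
  10 → shelf 3  [load 110/110]
  10 → shelf 5 (new)  [load 10/110]
  10 → shelf 5  [load 20/110]
5 shelves opened.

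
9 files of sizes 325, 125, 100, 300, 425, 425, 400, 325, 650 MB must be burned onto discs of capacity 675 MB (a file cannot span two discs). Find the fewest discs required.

Total = 650 + 425 + 425 + 400 + 325 + 325 + 300 + 125 + 100 = 3075 MB.
Lower bound: ⌈3075/675⌉ = 5 discs.
A packing using 6 discs:
  disc 1: 650 = 650
  disc 2: 425 + 125 + 100 = 650
  disc 3: 425 = 425
  disc 4: 400 = 400
  disc 5: 325 + 325 = 650
  disc 6: 300 = 300
No arrangement into 5 discs stays within capacity, so 6 is optimal.

6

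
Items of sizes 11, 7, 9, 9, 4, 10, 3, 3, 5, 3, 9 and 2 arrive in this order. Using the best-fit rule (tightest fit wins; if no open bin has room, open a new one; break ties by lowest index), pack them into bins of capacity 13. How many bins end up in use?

6

  11 → bin 1 (new)  [load 11/13]
  7 → bin 2 (new)  [load 7/13]
  9 → bin 3 (new)  [load 9/13]
  9 → bin 4 (new)  [load 9/13]
  4 → bin 3  [load 13/13]
  10 → bin 5 (new)  [load 10/13]
  3 → bin 5  [load 13/13]
  3 → bin 4  [load 12/13]
  5 → bin 2  [load 12/13]
  3 → bin 6 (new)  [load 3/13]
  9 → bin 6  [load 12/13]
  2 → bin 1  [load 13/13]
6 bins opened.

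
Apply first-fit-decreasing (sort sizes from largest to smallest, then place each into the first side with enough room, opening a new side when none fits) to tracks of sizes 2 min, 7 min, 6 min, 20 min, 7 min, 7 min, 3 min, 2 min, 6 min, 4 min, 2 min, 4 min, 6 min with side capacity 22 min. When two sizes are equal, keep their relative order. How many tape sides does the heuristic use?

Sorted descending: 20, 7, 7, 7, 6, 6, 6, 4, 4, 3, 2, 2, 2.
  20 → side 1 (new)  [load 20/22]
  7 → side 2 (new)  [load 7/22]
  7 → side 2  [load 14/22]
  7 → side 2  [load 21/22]
  6 → side 3 (new)  [load 6/22]
  6 → side 3  [load 12/22]
  6 → side 3  [load 18/22]
  4 → side 3  [load 22/22]
  4 → side 4 (new)  [load 4/22]
  3 → side 4  [load 7/22]
  2 → side 1  [load 22/22]
  2 → side 4  [load 9/22]
  2 → side 4  [load 11/22]
4 tape sides opened.

4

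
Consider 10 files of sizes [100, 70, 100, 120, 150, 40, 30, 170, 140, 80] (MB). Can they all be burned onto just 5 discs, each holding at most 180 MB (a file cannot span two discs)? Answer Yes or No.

Total = 1000 MB; ⌈1000/180⌉ = 6.
At least 6 discs are required, but only 5 are allowed.

No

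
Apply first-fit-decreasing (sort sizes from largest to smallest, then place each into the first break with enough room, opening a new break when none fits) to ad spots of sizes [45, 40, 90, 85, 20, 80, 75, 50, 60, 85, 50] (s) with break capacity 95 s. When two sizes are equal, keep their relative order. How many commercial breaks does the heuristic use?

8

Sorted descending: 90, 85, 85, 80, 75, 60, 50, 50, 45, 40, 20.
  90 → break 1 (new)  [load 90/95]
  85 → break 2 (new)  [load 85/95]
  85 → break 3 (new)  [load 85/95]
  80 → break 4 (new)  [load 80/95]
  75 → break 5 (new)  [load 75/95]
  60 → break 6 (new)  [load 60/95]
  50 → break 7 (new)  [load 50/95]
  50 → break 8 (new)  [load 50/95]
  45 → break 7  [load 95/95]
  40 → break 8  [load 90/95]
  20 → break 5  [load 95/95]
8 commercial breaks opened.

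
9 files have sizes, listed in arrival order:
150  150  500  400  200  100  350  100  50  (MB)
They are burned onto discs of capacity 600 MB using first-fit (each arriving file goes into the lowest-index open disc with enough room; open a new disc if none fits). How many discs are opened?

  150 → disc 1 (new)  [load 150/600]
  150 → disc 1  [load 300/600]
  500 → disc 2 (new)  [load 500/600]
  400 → disc 3 (new)  [load 400/600]
  200 → disc 1  [load 500/600]
  100 → disc 1  [load 600/600]
  350 → disc 4 (new)  [load 350/600]
  100 → disc 2  [load 600/600]
  50 → disc 3  [load 450/600]
4 discs opened.

4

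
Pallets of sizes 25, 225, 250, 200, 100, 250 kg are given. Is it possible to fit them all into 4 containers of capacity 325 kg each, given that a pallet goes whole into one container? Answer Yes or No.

Yes

A valid assignment using 4 containers:
  container 1: 250 + 25 = 275
  container 2: 250 = 250
  container 3: 225 + 100 = 325
  container 4: 200 = 200
Every load is within 325 kg, so 4 containers suffice.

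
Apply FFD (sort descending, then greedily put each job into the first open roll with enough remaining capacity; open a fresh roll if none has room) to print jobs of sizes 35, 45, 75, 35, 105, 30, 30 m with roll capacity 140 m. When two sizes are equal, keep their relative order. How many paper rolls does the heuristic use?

Sorted descending: 105, 75, 45, 35, 35, 30, 30.
  105 → roll 1 (new)  [load 105/140]
  75 → roll 2 (new)  [load 75/140]
  45 → roll 2  [load 120/140]
  35 → roll 1  [load 140/140]
  35 → roll 3 (new)  [load 35/140]
  30 → roll 3  [load 65/140]
  30 → roll 3  [load 95/140]
3 paper rolls opened.

3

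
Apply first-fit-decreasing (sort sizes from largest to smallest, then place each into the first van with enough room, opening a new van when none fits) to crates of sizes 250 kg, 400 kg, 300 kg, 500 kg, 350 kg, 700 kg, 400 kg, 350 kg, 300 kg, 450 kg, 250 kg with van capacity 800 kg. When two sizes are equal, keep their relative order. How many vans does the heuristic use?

6

Sorted descending: 700, 500, 450, 400, 400, 350, 350, 300, 300, 250, 250.
  700 → van 1 (new)  [load 700/800]
  500 → van 2 (new)  [load 500/800]
  450 → van 3 (new)  [load 450/800]
  400 → van 4 (new)  [load 400/800]
  400 → van 4  [load 800/800]
  350 → van 3  [load 800/800]
  350 → van 5 (new)  [load 350/800]
  300 → van 2  [load 800/800]
  300 → van 5  [load 650/800]
  250 → van 6 (new)  [load 250/800]
  250 → van 6  [load 500/800]
6 vans opened.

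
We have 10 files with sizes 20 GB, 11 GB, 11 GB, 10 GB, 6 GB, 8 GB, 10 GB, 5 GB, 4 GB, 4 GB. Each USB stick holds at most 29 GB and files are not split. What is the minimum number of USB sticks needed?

4

Total = 20 + 11 + 11 + 10 + 10 + 8 + 6 + 5 + 4 + 4 = 89 GB.
Lower bound: ⌈89/29⌉ = 4 USB sticks.
A packing using 4 USB sticks:
  USB stick 1: 20 + 8 = 28
  USB stick 2: 11 + 11 + 6 = 28
  USB stick 3: 10 + 10 + 5 + 4 = 29
  USB stick 4: 4 = 4
This matches the lower bound, so 4 is optimal.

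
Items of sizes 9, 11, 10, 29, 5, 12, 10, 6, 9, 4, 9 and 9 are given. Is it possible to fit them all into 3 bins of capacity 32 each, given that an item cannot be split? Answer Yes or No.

Total = 123; ⌈123/32⌉ = 4.
At least 4 bins are required, but only 3 are allowed.

No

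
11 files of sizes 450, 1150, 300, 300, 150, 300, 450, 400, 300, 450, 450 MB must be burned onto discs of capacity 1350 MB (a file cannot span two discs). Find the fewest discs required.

Total = 1150 + 450 + 450 + 450 + 450 + 400 + 300 + 300 + 300 + 300 + 150 = 4700 MB.
Lower bound: ⌈4700/1350⌉ = 4 discs.
A packing using 4 discs:
  disc 1: 1150 + 150 = 1300
  disc 2: 450 + 450 + 450 = 1350
  disc 3: 450 + 400 + 300 = 1150
  disc 4: 300 + 300 + 300 = 900
This matches the lower bound, so 4 is optimal.

4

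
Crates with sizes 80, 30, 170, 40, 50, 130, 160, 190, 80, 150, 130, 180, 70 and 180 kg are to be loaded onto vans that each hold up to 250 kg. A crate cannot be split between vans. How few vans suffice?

8

Total = 190 + 180 + 180 + 170 + 160 + 150 + 130 + 130 + 80 + 80 + 70 + 50 + 40 + 30 = 1640 kg.
Lower bound: ⌈1640/250⌉ = 7 vans.
Also, 8 crates each exceed 125 kg, and no two of those can share a van, so at least 8 vans are needed.
A packing using 8 vans:
  van 1: 190 + 50 = 240
  van 2: 180 + 70 = 250
  van 3: 180 + 40 + 30 = 250
  van 4: 170 + 80 = 250
  van 5: 160 + 80 = 240
  van 6: 150 = 150
  van 7: 130 = 130
  van 8: 130 = 130
This matches the lower bound, so 8 is optimal.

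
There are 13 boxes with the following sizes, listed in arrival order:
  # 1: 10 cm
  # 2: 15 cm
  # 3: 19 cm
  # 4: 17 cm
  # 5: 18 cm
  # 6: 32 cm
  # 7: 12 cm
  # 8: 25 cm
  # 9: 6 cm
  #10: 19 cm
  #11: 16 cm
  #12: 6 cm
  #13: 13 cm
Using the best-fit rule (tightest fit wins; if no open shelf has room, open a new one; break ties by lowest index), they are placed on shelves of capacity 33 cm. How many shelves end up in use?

7

  10 → shelf 1 (new)  [load 10/33]
  15 → shelf 1  [load 25/33]
  19 → shelf 2 (new)  [load 19/33]
  17 → shelf 3 (new)  [load 17/33]
  18 → shelf 4 (new)  [load 18/33]
  32 → shelf 5 (new)  [load 32/33]
  12 → shelf 2  [load 31/33]
  25 → shelf 6 (new)  [load 25/33]
  6 → shelf 1  [load 31/33]
  19 → shelf 7 (new)  [load 19/33]
  16 → shelf 3  [load 33/33]
  6 → shelf 6  [load 31/33]
  13 → shelf 7  [load 32/33]
7 shelves opened.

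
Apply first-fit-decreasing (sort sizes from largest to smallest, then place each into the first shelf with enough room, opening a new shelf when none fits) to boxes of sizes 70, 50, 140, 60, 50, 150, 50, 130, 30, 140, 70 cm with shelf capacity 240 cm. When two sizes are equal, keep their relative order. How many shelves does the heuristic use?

5

Sorted descending: 150, 140, 140, 130, 70, 70, 60, 50, 50, 50, 30.
  150 → shelf 1 (new)  [load 150/240]
  140 → shelf 2 (new)  [load 140/240]
  140 → shelf 3 (new)  [load 140/240]
  130 → shelf 4 (new)  [load 130/240]
  70 → shelf 1  [load 220/240]
  70 → shelf 2  [load 210/240]
  60 → shelf 3  [load 200/240]
  50 → shelf 4  [load 180/240]
  50 → shelf 4  [load 230/240]
  50 → shelf 5 (new)  [load 50/240]
  30 → shelf 2  [load 240/240]
5 shelves opened.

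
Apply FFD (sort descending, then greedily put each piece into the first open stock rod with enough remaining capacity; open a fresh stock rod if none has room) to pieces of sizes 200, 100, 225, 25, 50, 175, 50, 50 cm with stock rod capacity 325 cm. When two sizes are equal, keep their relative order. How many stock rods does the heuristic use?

Sorted descending: 225, 200, 175, 100, 50, 50, 50, 25.
  225 → stock rod 1 (new)  [load 225/325]
  200 → stock rod 2 (new)  [load 200/325]
  175 → stock rod 3 (new)  [load 175/325]
  100 → stock rod 1  [load 325/325]
  50 → stock rod 2  [load 250/325]
  50 → stock rod 2  [load 300/325]
  50 → stock rod 3  [load 225/325]
  25 → stock rod 2  [load 325/325]
3 stock rods opened.

3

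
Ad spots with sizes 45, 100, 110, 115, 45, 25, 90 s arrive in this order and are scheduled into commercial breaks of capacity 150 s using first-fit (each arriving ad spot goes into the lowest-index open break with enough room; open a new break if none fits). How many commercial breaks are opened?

4

  45 → break 1 (new)  [load 45/150]
  100 → break 1  [load 145/150]
  110 → break 2 (new)  [load 110/150]
  115 → break 3 (new)  [load 115/150]
  45 → break 4 (new)  [load 45/150]
  25 → break 2  [load 135/150]
  90 → break 4  [load 135/150]
4 commercial breaks opened.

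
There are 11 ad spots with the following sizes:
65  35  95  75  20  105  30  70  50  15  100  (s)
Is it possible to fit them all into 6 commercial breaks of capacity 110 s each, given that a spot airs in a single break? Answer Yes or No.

No

Total = 660 s; ⌈660/110⌉ = 6.
The bound of 6 does not rule out 6, but exhaustive search shows no assignment into 6 commercial breaks of capacity 110 s exists — the minimum is 7.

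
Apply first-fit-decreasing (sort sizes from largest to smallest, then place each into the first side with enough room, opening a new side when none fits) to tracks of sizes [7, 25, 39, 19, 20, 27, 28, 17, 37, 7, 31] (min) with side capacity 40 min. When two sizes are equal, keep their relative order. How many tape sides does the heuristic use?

8

Sorted descending: 39, 37, 31, 28, 27, 25, 20, 19, 17, 7, 7.
  39 → side 1 (new)  [load 39/40]
  37 → side 2 (new)  [load 37/40]
  31 → side 3 (new)  [load 31/40]
  28 → side 4 (new)  [load 28/40]
  27 → side 5 (new)  [load 27/40]
  25 → side 6 (new)  [load 25/40]
  20 → side 7 (new)  [load 20/40]
  19 → side 7  [load 39/40]
  17 → side 8 (new)  [load 17/40]
  7 → side 3  [load 38/40]
  7 → side 4  [load 35/40]
8 tape sides opened.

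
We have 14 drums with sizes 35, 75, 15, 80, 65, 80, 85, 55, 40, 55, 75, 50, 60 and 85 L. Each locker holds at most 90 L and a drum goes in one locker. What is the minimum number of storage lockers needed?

Total = 85 + 85 + 80 + 80 + 75 + 75 + 65 + 60 + 55 + 55 + 50 + 40 + 35 + 15 = 855 L.
Lower bound: ⌈855/90⌉ = 10 storage lockers.
Also, 11 drums each exceed 45 L, and no two of those can share a locker, so at least 11 storage lockers are needed.
A packing using 11 storage lockers:
  locker 1: 85 = 85
  locker 2: 85 = 85
  locker 3: 80 = 80
  locker 4: 80 = 80
  locker 5: 75 + 15 = 90
  locker 6: 75 = 75
  locker 7: 65 = 65
  locker 8: 60 = 60
  locker 9: 55 + 35 = 90
  locker 10: 55 = 55
  locker 11: 50 + 40 = 90
This matches the lower bound, so 11 is optimal.

11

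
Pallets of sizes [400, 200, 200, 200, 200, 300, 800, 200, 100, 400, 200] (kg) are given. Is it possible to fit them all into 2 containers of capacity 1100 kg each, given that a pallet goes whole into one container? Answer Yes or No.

No

Total = 3200 kg; ⌈3200/1100⌉ = 3.
At least 3 containers are required, but only 2 are allowed.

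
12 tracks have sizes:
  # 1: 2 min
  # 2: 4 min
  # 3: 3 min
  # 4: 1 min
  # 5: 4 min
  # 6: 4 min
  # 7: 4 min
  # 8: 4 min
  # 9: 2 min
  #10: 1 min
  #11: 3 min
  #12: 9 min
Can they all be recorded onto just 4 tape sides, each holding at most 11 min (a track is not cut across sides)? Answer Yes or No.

Yes

A valid assignment using 4 tape sides:
  side 1: 9 + 2 = 11
  side 2: 4 + 4 + 3 = 11
  side 3: 4 + 4 + 3 = 11
  side 4: 4 + 2 + 1 + 1 = 8
Every load is within 11 min, so 4 tape sides suffice.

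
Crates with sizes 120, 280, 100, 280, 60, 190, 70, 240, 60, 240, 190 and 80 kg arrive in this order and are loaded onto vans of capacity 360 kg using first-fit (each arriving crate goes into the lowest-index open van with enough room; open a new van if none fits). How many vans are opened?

7

  120 → van 1 (new)  [load 120/360]
  280 → van 2 (new)  [load 280/360]
  100 → van 1  [load 220/360]
  280 → van 3 (new)  [load 280/360]
  60 → van 1  [load 280/360]
  190 → van 4 (new)  [load 190/360]
  70 → van 1  [load 350/360]
  240 → van 5 (new)  [load 240/360]
  60 → van 2  [load 340/360]
  240 → van 6 (new)  [load 240/360]
  190 → van 7 (new)  [load 190/360]
  80 → van 3  [load 360/360]
7 vans opened.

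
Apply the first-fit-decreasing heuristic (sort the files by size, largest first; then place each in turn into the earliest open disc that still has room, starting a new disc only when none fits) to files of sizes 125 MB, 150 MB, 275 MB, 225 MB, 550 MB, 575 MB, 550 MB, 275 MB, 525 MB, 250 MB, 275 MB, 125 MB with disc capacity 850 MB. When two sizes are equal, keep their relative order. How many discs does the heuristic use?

Sorted descending: 575, 550, 550, 525, 275, 275, 275, 250, 225, 150, 125, 125.
  575 → disc 1 (new)  [load 575/850]
  550 → disc 2 (new)  [load 550/850]
  550 → disc 3 (new)  [load 550/850]
  525 → disc 4 (new)  [load 525/850]
  275 → disc 1  [load 850/850]
  275 → disc 2  [load 825/850]
  275 → disc 3  [load 825/850]
  250 → disc 4  [load 775/850]
  225 → disc 5 (new)  [load 225/850]
  150 → disc 5  [load 375/850]
  125 → disc 5  [load 500/850]
  125 → disc 5  [load 625/850]
5 discs opened.

5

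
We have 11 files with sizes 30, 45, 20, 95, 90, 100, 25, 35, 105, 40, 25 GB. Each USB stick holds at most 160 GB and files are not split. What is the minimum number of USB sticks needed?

4

Total = 105 + 100 + 95 + 90 + 45 + 40 + 35 + 30 + 25 + 25 + 20 = 610 GB.
Lower bound: ⌈610/160⌉ = 4 USB sticks.
A packing using 4 USB sticks:
  USB stick 1: 105 + 45 = 150
  USB stick 2: 100 + 40 + 20 = 160
  USB stick 3: 95 + 35 + 30 = 160
  USB stick 4: 90 + 25 + 25 = 140
This matches the lower bound, so 4 is optimal.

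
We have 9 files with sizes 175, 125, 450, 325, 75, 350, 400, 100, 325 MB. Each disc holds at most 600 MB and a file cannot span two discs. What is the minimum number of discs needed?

5

Total = 450 + 400 + 350 + 325 + 325 + 175 + 125 + 100 + 75 = 2325 MB.
Lower bound: ⌈2325/600⌉ = 4 discs.
Also, 5 files each exceed 300 MB, and no two of those can share a disc, so at least 5 discs are needed.
A packing using 5 discs:
  disc 1: 450 + 125 = 575
  disc 2: 400 + 175 = 575
  disc 3: 350 + 100 + 75 = 525
  disc 4: 325 = 325
  disc 5: 325 = 325
This matches the lower bound, so 5 is optimal.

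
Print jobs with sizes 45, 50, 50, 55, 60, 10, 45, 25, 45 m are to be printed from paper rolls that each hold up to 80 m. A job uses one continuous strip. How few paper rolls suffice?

7

Total = 60 + 55 + 50 + 50 + 45 + 45 + 45 + 25 + 10 = 385 m.
Lower bound: ⌈385/80⌉ = 5 paper rolls.
Also, 7 print jobs each exceed 40 m, and no two of those can share a roll, so at least 7 paper rolls are needed.
A packing using 7 paper rolls:
  roll 1: 60 + 10 = 70
  roll 2: 55 + 25 = 80
  roll 3: 50 = 50
  roll 4: 50 = 50
  roll 5: 45 = 45
  roll 6: 45 = 45
  roll 7: 45 = 45
This matches the lower bound, so 7 is optimal.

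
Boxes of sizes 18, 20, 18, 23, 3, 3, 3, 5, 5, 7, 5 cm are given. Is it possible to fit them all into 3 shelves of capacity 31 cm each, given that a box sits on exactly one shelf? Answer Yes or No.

Total = 110 cm; ⌈110/31⌉ = 4.
At least 4 shelves are required, but only 3 are allowed.

No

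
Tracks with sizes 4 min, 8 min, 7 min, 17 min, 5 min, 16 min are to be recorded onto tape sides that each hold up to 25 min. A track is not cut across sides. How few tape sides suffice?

Total = 17 + 16 + 8 + 7 + 5 + 4 = 57 min.
Lower bound: ⌈57/25⌉ = 3 tape sides.
A packing using 3 tape sides:
  side 1: 17 + 8 = 25
  side 2: 16 + 7 = 23
  side 3: 5 + 4 = 9
This matches the lower bound, so 3 is optimal.

3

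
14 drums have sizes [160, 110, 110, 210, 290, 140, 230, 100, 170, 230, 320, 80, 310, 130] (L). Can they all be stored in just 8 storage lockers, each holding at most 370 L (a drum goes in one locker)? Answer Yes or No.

A valid assignment using 8 storage lockers:
  locker 1: 320 = 320
  locker 2: 310 = 310
  locker 3: 290 + 80 = 370
  locker 4: 230 + 140 = 370
  locker 5: 230 + 130 = 360
  locker 6: 210 + 160 = 370
  locker 7: 170 + 110 = 280
  locker 8: 110 + 100 = 210
Every load is within 370 L, so 8 storage lockers suffice.

Yes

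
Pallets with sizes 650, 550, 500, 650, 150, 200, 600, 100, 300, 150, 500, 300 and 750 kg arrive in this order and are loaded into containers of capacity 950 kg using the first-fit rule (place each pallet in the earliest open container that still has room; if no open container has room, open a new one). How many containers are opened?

7

  650 → container 1 (new)  [load 650/950]
  550 → container 2 (new)  [load 550/950]
  500 → container 3 (new)  [load 500/950]
  650 → container 4 (new)  [load 650/950]
  150 → container 1  [load 800/950]
  200 → container 2  [load 750/950]
  600 → container 5 (new)  [load 600/950]
  100 → container 1  [load 900/950]
  300 → container 3  [load 800/950]
  150 → container 2  [load 900/950]
  500 → container 6 (new)  [load 500/950]
  300 → container 4  [load 950/950]
  750 → container 7 (new)  [load 750/950]
7 containers opened.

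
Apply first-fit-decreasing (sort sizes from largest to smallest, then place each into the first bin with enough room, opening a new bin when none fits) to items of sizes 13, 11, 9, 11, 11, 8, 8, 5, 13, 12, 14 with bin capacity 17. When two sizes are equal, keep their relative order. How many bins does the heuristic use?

9

Sorted descending: 14, 13, 13, 12, 11, 11, 11, 9, 8, 8, 5.
  14 → bin 1 (new)  [load 14/17]
  13 → bin 2 (new)  [load 13/17]
  13 → bin 3 (new)  [load 13/17]
  12 → bin 4 (new)  [load 12/17]
  11 → bin 5 (new)  [load 11/17]
  11 → bin 6 (new)  [load 11/17]
  11 → bin 7 (new)  [load 11/17]
  9 → bin 8 (new)  [load 9/17]
  8 → bin 8  [load 17/17]
  8 → bin 9 (new)  [load 8/17]
  5 → bin 4  [load 17/17]
9 bins opened.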